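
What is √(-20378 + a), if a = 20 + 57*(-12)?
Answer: 3*I*√2338 ≈ 145.06*I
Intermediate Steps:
a = -664 (a = 20 - 684 = -664)
√(-20378 + a) = √(-20378 - 664) = √(-21042) = 3*I*√2338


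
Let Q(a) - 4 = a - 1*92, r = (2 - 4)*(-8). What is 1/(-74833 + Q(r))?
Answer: -1/74905 ≈ -1.3350e-5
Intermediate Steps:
r = 16 (r = -2*(-8) = 16)
Q(a) = -88 + a (Q(a) = 4 + (a - 1*92) = 4 + (a - 92) = 4 + (-92 + a) = -88 + a)
1/(-74833 + Q(r)) = 1/(-74833 + (-88 + 16)) = 1/(-74833 - 72) = 1/(-74905) = -1/74905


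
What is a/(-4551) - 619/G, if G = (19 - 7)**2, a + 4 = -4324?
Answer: -731279/218448 ≈ -3.3476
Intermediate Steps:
a = -4328 (a = -4 - 4324 = -4328)
G = 144 (G = 12**2 = 144)
a/(-4551) - 619/G = -4328/(-4551) - 619/144 = -4328*(-1/4551) - 619*1/144 = 4328/4551 - 619/144 = -731279/218448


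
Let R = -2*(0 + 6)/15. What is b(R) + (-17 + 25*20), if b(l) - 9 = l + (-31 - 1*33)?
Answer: 2136/5 ≈ 427.20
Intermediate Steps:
R = -4/5 (R = -2*6*(1/15) = -12*1/15 = -4/5 ≈ -0.80000)
b(l) = -55 + l (b(l) = 9 + (l + (-31 - 1*33)) = 9 + (l + (-31 - 33)) = 9 + (l - 64) = 9 + (-64 + l) = -55 + l)
b(R) + (-17 + 25*20) = (-55 - 4/5) + (-17 + 25*20) = -279/5 + (-17 + 500) = -279/5 + 483 = 2136/5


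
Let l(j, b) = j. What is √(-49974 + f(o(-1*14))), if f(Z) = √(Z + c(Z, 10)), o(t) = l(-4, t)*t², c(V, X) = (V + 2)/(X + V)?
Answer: √(-831617334 + 1677*I*√77099)/129 ≈ 0.062586 + 223.55*I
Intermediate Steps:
c(V, X) = (2 + V)/(V + X)
o(t) = -4*t²
f(Z) = √(Z + (2 + Z)/(10 + Z)) (f(Z) = √(Z + (2 + Z)/(Z + 10)) = √(Z + (2 + Z)/(10 + Z)))
√(-49974 + f(o(-1*14))) = √(-49974 + √((2 - 4*(-1*14)² + (-4*(-1*14)²)*(10 - 4*(-1*14)²))/(10 - 4*(-1*14)²))) = √(-49974 + √((2 - 4*(-14)² + (-4*(-14)²)*(10 - 4*(-14)²))/(10 - 4*(-14)²))) = √(-49974 + √((2 - 4*196 + (-4*196)*(10 - 4*196))/(10 - 4*196))) = √(-49974 + √((2 - 784 - 784*(10 - 784))/(10 - 784))) = √(-49974 + √((2 - 784 - 784*(-774))/(-774))) = √(-49974 + √(-(2 - 784 + 606816)/774)) = √(-49974 + √(-1/774*606034)) = √(-49974 + √(-303017/387)) = √(-49974 + 13*I*√77099/129)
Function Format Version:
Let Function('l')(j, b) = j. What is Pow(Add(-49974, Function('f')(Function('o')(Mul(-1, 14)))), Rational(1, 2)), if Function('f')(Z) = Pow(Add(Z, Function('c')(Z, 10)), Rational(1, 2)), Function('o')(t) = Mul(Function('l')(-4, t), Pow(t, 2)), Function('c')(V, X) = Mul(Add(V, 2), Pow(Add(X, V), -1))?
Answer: Mul(Rational(1, 129), Pow(Add(-831617334, Mul(1677, I, Pow(77099, Rational(1, 2)))), Rational(1, 2))) ≈ Add(0.062586, Mul(223.55, I))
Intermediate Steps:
Function('c')(V, X) = Mul(Pow(Add(V, X), -1), Add(2, V)) (Function('c')(V, X) = Mul(Add(2, V), Pow(Add(V, X), -1)) = Mul(Pow(Add(V, X), -1), Add(2, V)))
Function('o')(t) = Mul(-4, Pow(t, 2))
Function('f')(Z) = Pow(Add(Z, Mul(Pow(Add(10, Z), -1), Add(2, Z))), Rational(1, 2)) (Function('f')(Z) = Pow(Add(Z, Mul(Pow(Add(Z, 10), -1), Add(2, Z))), Rational(1, 2)) = Pow(Add(Z, Mul(Pow(Add(10, Z), -1), Add(2, Z))), Rational(1, 2)))
Pow(Add(-49974, Function('f')(Function('o')(Mul(-1, 14)))), Rational(1, 2)) = Pow(Add(-49974, Pow(Mul(Pow(Add(10, Mul(-4, Pow(Mul(-1, 14), 2))), -1), Add(2, Mul(-4, Pow(Mul(-1, 14), 2)), Mul(Mul(-4, Pow(Mul(-1, 14), 2)), Add(10, Mul(-4, Pow(Mul(-1, 14), 2)))))), Rational(1, 2))), Rational(1, 2)) = Pow(Add(-49974, Pow(Mul(Pow(Add(10, Mul(-4, Pow(-14, 2))), -1), Add(2, Mul(-4, Pow(-14, 2)), Mul(Mul(-4, Pow(-14, 2)), Add(10, Mul(-4, Pow(-14, 2)))))), Rational(1, 2))), Rational(1, 2)) = Pow(Add(-49974, Pow(Mul(Pow(Add(10, Mul(-4, 196)), -1), Add(2, Mul(-4, 196), Mul(Mul(-4, 196), Add(10, Mul(-4, 196))))), Rational(1, 2))), Rational(1, 2)) = Pow(Add(-49974, Pow(Mul(Pow(Add(10, -784), -1), Add(2, -784, Mul(-784, Add(10, -784)))), Rational(1, 2))), Rational(1, 2)) = Pow(Add(-49974, Pow(Mul(Pow(-774, -1), Add(2, -784, Mul(-784, -774))), Rational(1, 2))), Rational(1, 2)) = Pow(Add(-49974, Pow(Mul(Rational(-1, 774), Add(2, -784, 606816)), Rational(1, 2))), Rational(1, 2)) = Pow(Add(-49974, Pow(Mul(Rational(-1, 774), 606034), Rational(1, 2))), Rational(1, 2)) = Pow(Add(-49974, Pow(Rational(-303017, 387), Rational(1, 2))), Rational(1, 2)) = Pow(Add(-49974, Mul(Rational(13, 129), I, Pow(77099, Rational(1, 2)))), Rational(1, 2))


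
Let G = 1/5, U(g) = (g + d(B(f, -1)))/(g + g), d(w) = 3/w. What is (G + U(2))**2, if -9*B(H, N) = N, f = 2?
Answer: 22201/400 ≈ 55.503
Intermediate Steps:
B(H, N) = -N/9
U(g) = (27 + g)/(2*g) (U(g) = (g + 3/((-1/9*(-1))))/(g + g) = (g + 3/(1/9))/((2*g)) = (g + 3*9)*(1/(2*g)) = (g + 27)*(1/(2*g)) = (27 + g)*(1/(2*g)) = (27 + g)/(2*g))
G = 1/5 ≈ 0.20000
(G + U(2))**2 = (1/5 + (1/2)*(27 + 2)/2)**2 = (1/5 + (1/2)*(1/2)*29)**2 = (1/5 + 29/4)**2 = (149/20)**2 = 22201/400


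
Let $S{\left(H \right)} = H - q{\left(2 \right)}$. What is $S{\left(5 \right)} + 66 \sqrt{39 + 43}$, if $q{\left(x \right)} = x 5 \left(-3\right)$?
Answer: $35 + 66 \sqrt{82} \approx 632.66$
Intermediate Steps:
$q{\left(x \right)} = - 15 x$ ($q{\left(x \right)} = 5 x \left(-3\right) = - 15 x$)
$S{\left(H \right)} = 30 + H$ ($S{\left(H \right)} = H - \left(-15\right) 2 = H - -30 = H + 30 = 30 + H$)
$S{\left(5 \right)} + 66 \sqrt{39 + 43} = \left(30 + 5\right) + 66 \sqrt{39 + 43} = 35 + 66 \sqrt{82}$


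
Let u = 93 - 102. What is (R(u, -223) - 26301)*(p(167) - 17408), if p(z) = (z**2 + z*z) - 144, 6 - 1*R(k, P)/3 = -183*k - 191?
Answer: -1171665126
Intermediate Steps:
u = -9
R(k, P) = 591 + 549*k (R(k, P) = 18 - 3*(-183*k - 191) = 18 - 3*(-191 - 183*k) = 18 + (573 + 549*k) = 591 + 549*k)
p(z) = -144 + 2*z**2 (p(z) = (z**2 + z**2) - 144 = 2*z**2 - 144 = -144 + 2*z**2)
(R(u, -223) - 26301)*(p(167) - 17408) = ((591 + 549*(-9)) - 26301)*((-144 + 2*167**2) - 17408) = ((591 - 4941) - 26301)*((-144 + 2*27889) - 17408) = (-4350 - 26301)*((-144 + 55778) - 17408) = -30651*(55634 - 17408) = -30651*38226 = -1171665126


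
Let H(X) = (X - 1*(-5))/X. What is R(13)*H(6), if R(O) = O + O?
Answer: 143/3 ≈ 47.667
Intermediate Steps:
H(X) = (5 + X)/X (H(X) = (X + 5)/X = (5 + X)/X)
R(O) = 2*O
R(13)*H(6) = (2*13)*((5 + 6)/6) = 26*((⅙)*11) = 26*(11/6) = 143/3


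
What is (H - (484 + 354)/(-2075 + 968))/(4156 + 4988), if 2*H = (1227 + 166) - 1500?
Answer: -116773/20244816 ≈ -0.0057680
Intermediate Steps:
H = -107/2 (H = ((1227 + 166) - 1500)/2 = (1393 - 1500)/2 = (½)*(-107) = -107/2 ≈ -53.500)
(H - (484 + 354)/(-2075 + 968))/(4156 + 4988) = (-107/2 - (484 + 354)/(-2075 + 968))/(4156 + 4988) = (-107/2 - 838/(-1107))/9144 = (-107/2 - 838*(-1)/1107)*(1/9144) = (-107/2 - 1*(-838/1107))*(1/9144) = (-107/2 + 838/1107)*(1/9144) = -116773/2214*1/9144 = -116773/20244816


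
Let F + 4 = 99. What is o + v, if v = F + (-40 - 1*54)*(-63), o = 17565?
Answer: 23582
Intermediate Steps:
F = 95 (F = -4 + 99 = 95)
v = 6017 (v = 95 + (-40 - 1*54)*(-63) = 95 + (-40 - 54)*(-63) = 95 - 94*(-63) = 95 + 5922 = 6017)
o + v = 17565 + 6017 = 23582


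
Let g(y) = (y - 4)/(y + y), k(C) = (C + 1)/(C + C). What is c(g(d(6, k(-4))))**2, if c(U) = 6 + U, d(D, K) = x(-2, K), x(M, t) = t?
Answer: 49/36 ≈ 1.3611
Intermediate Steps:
k(C) = (1 + C)/(2*C) (k(C) = (1 + C)/((2*C)) = (1 + C)*(1/(2*C)) = (1 + C)/(2*C))
d(D, K) = K
g(y) = (-4 + y)/(2*y) (g(y) = (-4 + y)/((2*y)) = (1/(2*y))*(-4 + y) = (-4 + y)/(2*y))
c(g(d(6, k(-4))))**2 = (6 + (-4 + (1/2)*(1 - 4)/(-4))/(2*(((1/2)*(1 - 4)/(-4)))))**2 = (6 + (-4 + (1/2)*(-1/4)*(-3))/(2*(((1/2)*(-1/4)*(-3)))))**2 = (6 + (-4 + 3/8)/(2*(3/8)))**2 = (6 + (1/2)*(8/3)*(-29/8))**2 = (6 - 29/6)**2 = (7/6)**2 = 49/36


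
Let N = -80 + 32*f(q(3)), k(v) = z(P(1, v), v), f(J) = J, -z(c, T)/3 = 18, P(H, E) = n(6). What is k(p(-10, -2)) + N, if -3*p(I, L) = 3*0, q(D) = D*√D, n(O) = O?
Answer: -134 + 96*√3 ≈ 32.277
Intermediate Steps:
P(H, E) = 6
z(c, T) = -54 (z(c, T) = -3*18 = -54)
q(D) = D^(3/2)
p(I, L) = 0 (p(I, L) = -0 = -⅓*0 = 0)
k(v) = -54
N = -80 + 96*√3 (N = -80 + 32*3^(3/2) = -80 + 32*(3*√3) = -80 + 96*√3 ≈ 86.277)
k(p(-10, -2)) + N = -54 + (-80 + 96*√3) = -134 + 96*√3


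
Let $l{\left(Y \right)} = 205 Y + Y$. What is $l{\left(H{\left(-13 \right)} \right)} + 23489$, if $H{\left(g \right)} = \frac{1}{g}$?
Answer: $\frac{305151}{13} \approx 23473.0$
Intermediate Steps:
$l{\left(Y \right)} = 206 Y$
$l{\left(H{\left(-13 \right)} \right)} + 23489 = \frac{206}{-13} + 23489 = 206 \left(- \frac{1}{13}\right) + 23489 = - \frac{206}{13} + 23489 = \frac{305151}{13}$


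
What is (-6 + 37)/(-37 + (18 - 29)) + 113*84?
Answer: 455585/48 ≈ 9491.4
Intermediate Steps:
(-6 + 37)/(-37 + (18 - 29)) + 113*84 = 31/(-37 - 11) + 9492 = 31/(-48) + 9492 = 31*(-1/48) + 9492 = -31/48 + 9492 = 455585/48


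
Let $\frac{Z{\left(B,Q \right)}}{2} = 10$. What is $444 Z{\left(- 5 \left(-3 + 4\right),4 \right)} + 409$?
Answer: $9289$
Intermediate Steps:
$Z{\left(B,Q \right)} = 20$ ($Z{\left(B,Q \right)} = 2 \cdot 10 = 20$)
$444 Z{\left(- 5 \left(-3 + 4\right),4 \right)} + 409 = 444 \cdot 20 + 409 = 8880 + 409 = 9289$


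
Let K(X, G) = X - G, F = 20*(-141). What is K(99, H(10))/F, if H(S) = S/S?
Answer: -49/1410 ≈ -0.034752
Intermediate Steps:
H(S) = 1
F = -2820
K(99, H(10))/F = (99 - 1*1)/(-2820) = (99 - 1)*(-1/2820) = 98*(-1/2820) = -49/1410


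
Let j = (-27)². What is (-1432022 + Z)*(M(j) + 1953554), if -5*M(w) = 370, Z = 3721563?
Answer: 4472572552680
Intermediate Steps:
j = 729
M(w) = -74 (M(w) = -⅕*370 = -74)
(-1432022 + Z)*(M(j) + 1953554) = (-1432022 + 3721563)*(-74 + 1953554) = 2289541*1953480 = 4472572552680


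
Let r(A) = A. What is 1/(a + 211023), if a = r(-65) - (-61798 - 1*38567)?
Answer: 1/311323 ≈ 3.2121e-6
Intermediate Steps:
a = 100300 (a = -65 - (-61798 - 1*38567) = -65 - (-61798 - 38567) = -65 - 1*(-100365) = -65 + 100365 = 100300)
1/(a + 211023) = 1/(100300 + 211023) = 1/311323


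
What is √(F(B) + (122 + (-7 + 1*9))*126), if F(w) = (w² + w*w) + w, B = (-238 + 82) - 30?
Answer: √84630 ≈ 290.91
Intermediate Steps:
B = -186 (B = -156 - 30 = -186)
F(w) = w + 2*w² (F(w) = (w² + w²) + w = 2*w² + w = w + 2*w²)
√(F(B) + (122 + (-7 + 1*9))*126) = √(-186*(1 + 2*(-186)) + (122 + (-7 + 1*9))*126) = √(-186*(1 - 372) + (122 + (-7 + 9))*126) = √(-186*(-371) + (122 + 2)*126) = √(69006 + 124*126) = √(69006 + 15624) = √84630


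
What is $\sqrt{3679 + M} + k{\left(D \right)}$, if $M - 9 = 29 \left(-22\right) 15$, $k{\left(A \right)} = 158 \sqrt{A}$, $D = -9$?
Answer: $i \left(474 + \sqrt{5882}\right) \approx 550.69 i$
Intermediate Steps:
$M = -9561$ ($M = 9 + 29 \left(-22\right) 15 = 9 - 9570 = -9561$)
$\sqrt{3679 + M} + k{\left(D \right)} = \sqrt{3679 - 9561} + 158 \sqrt{-9} = \sqrt{-5882} + 158 \cdot 3 i = i \sqrt{5882} + 474 i = 474 i + i \sqrt{5882}$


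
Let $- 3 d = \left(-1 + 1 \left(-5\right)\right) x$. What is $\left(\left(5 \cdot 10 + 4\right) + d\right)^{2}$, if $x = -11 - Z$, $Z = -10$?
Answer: $2704$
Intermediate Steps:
$x = -1$ ($x = -11 - -10 = -11 + 10 = -1$)
$d = -2$ ($d = - \frac{\left(-1 + 1 \left(-5\right)\right) \left(-1\right)}{3} = - \frac{\left(-1 - 5\right) \left(-1\right)}{3} = - \frac{\left(-6\right) \left(-1\right)}{3} = \left(- \frac{1}{3}\right) 6 = -2$)
$\left(\left(5 \cdot 10 + 4\right) + d\right)^{2} = \left(\left(5 \cdot 10 + 4\right) - 2\right)^{2} = \left(\left(50 + 4\right) - 2\right)^{2} = \left(54 - 2\right)^{2} = 52^{2} = 2704$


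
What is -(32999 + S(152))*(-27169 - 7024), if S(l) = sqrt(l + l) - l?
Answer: 1123137471 + 136772*sqrt(19) ≈ 1.1237e+9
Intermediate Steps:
S(l) = -l + sqrt(2)*sqrt(l) (S(l) = sqrt(2*l) - l = sqrt(2)*sqrt(l) - l = -l + sqrt(2)*sqrt(l))
-(32999 + S(152))*(-27169 - 7024) = -(32999 + (-1*152 + sqrt(2)*sqrt(152)))*(-27169 - 7024) = -(32999 + (-152 + sqrt(2)*(2*sqrt(38))))*(-34193) = -(32999 + (-152 + 4*sqrt(19)))*(-34193) = -(32847 + 4*sqrt(19))*(-34193) = -(-1123137471 - 136772*sqrt(19)) = 1123137471 + 136772*sqrt(19)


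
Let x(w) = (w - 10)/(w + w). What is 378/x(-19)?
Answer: 14364/29 ≈ 495.31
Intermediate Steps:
x(w) = (-10 + w)/(2*w) (x(w) = (-10 + w)/((2*w)) = (-10 + w)*(1/(2*w)) = (-10 + w)/(2*w))
378/x(-19) = 378/(((½)*(-10 - 19)/(-19))) = 378/(((½)*(-1/19)*(-29))) = 378/(29/38) = 378*(38/29) = 14364/29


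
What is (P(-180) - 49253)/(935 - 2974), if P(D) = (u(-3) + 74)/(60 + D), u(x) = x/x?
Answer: 394029/16312 ≈ 24.156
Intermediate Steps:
u(x) = 1
P(D) = 75/(60 + D) (P(D) = (1 + 74)/(60 + D) = 75/(60 + D))
(P(-180) - 49253)/(935 - 2974) = (75/(60 - 180) - 49253)/(935 - 2974) = (75/(-120) - 49253)/(-2039) = (75*(-1/120) - 49253)*(-1/2039) = (-5/8 - 49253)*(-1/2039) = -394029/8*(-1/2039) = 394029/16312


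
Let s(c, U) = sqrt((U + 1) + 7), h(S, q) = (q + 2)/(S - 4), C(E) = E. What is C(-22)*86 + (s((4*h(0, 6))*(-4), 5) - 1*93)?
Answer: -1985 + sqrt(13) ≈ -1981.4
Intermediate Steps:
h(S, q) = (2 + q)/(-4 + S)
s(c, U) = sqrt(8 + U) (s(c, U) = sqrt((1 + U) + 7) = sqrt(8 + U))
C(-22)*86 + (s((4*h(0, 6))*(-4), 5) - 1*93) = -22*86 + (sqrt(8 + 5) - 1*93) = -1892 + (sqrt(13) - 93) = -1892 + (-93 + sqrt(13)) = -1985 + sqrt(13)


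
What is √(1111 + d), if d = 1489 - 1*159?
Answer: √2441 ≈ 49.406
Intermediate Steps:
d = 1330 (d = 1489 - 159 = 1330)
√(1111 + d) = √(1111 + 1330) = √2441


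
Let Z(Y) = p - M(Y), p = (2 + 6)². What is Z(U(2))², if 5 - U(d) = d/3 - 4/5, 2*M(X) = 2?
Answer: 3969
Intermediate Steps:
M(X) = 1 (M(X) = (½)*2 = 1)
p = 64 (p = 8² = 64)
U(d) = 29/5 - d/3 (U(d) = 5 - (d/3 - 4/5) = 5 - (d*(⅓) - 4*⅕) = 5 - (d/3 - ⅘) = 5 - (-⅘ + d/3) = 5 + (⅘ - d/3) = 29/5 - d/3)
Z(Y) = 63 (Z(Y) = 64 - 1*1 = 64 - 1 = 63)
Z(U(2))² = 63² = 3969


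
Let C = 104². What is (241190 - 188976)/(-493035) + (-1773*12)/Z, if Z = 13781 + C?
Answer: -436078534/449154885 ≈ -0.97089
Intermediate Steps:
C = 10816
Z = 24597 (Z = 13781 + 10816 = 24597)
(241190 - 188976)/(-493035) + (-1773*12)/Z = (241190 - 188976)/(-493035) - 1773*12/24597 = 52214*(-1/493035) - 21276*1/24597 = -52214/493035 - 788/911 = -436078534/449154885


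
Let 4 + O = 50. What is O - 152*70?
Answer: -10594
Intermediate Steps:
O = 46 (O = -4 + 50 = 46)
O - 152*70 = 46 - 152*70 = 46 - 10640 = -10594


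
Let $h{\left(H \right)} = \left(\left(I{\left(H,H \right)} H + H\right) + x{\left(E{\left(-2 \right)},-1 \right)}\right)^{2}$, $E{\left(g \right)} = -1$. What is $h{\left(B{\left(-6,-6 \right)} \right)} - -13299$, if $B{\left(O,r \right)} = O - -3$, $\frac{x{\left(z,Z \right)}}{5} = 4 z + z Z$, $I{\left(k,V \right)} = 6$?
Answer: $14595$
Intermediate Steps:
$x{\left(z,Z \right)} = 20 z + 5 Z z$ ($x{\left(z,Z \right)} = 5 \left(4 z + z Z\right) = 5 \left(4 z + Z z\right) = 20 z + 5 Z z$)
$B{\left(O,r \right)} = 3 + O$ ($B{\left(O,r \right)} = O + 3 = 3 + O$)
$h{\left(H \right)} = \left(-15 + 7 H\right)^{2}$ ($h{\left(H \right)} = \left(\left(6 H + H\right) + 5 \left(-1\right) \left(4 - 1\right)\right)^{2} = \left(7 H + 5 \left(-1\right) 3\right)^{2} = \left(7 H - 15\right)^{2} = \left(-15 + 7 H\right)^{2}$)
$h{\left(B{\left(-6,-6 \right)} \right)} - -13299 = \left(-15 + 7 \left(3 - 6\right)\right)^{2} - -13299 = \left(-15 + 7 \left(-3\right)\right)^{2} + 13299 = \left(-15 - 21\right)^{2} + 13299 = \left(-36\right)^{2} + 13299 = 1296 + 13299 = 14595$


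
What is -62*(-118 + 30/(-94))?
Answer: 344782/47 ≈ 7335.8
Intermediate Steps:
-62*(-118 + 30/(-94)) = -62*(-118 + 30*(-1/94)) = -62*(-118 - 15/47) = -62*(-5561/47) = 344782/47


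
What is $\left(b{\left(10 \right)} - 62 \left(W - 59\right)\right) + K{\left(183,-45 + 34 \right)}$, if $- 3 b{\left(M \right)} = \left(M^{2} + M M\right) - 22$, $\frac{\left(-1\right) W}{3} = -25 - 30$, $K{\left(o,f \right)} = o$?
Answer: $- \frac{19345}{3} \approx -6448.3$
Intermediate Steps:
$W = 165$ ($W = - 3 \left(-25 - 30\right) = \left(-3\right) \left(-55\right) = 165$)
$b{\left(M \right)} = \frac{22}{3} - \frac{2 M^{2}}{3}$ ($b{\left(M \right)} = - \frac{\left(M^{2} + M M\right) - 22}{3} = - \frac{\left(M^{2} + M^{2}\right) - 22}{3} = - \frac{2 M^{2} - 22}{3} = - \frac{-22 + 2 M^{2}}{3} = \frac{22}{3} - \frac{2 M^{2}}{3}$)
$\left(b{\left(10 \right)} - 62 \left(W - 59\right)\right) + K{\left(183,-45 + 34 \right)} = \left(\left(\frac{22}{3} - \frac{2 \cdot 10^{2}}{3}\right) - 62 \left(165 - 59\right)\right) + 183 = \left(\left(\frac{22}{3} - \frac{200}{3}\right) - 6572\right) + 183 = \left(- \frac{178}{3} - 6572\right) + 183 = - \frac{19894}{3} + 183 = - \frac{19345}{3}$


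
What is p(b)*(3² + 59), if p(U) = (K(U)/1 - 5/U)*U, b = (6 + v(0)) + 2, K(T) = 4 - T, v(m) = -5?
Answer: -136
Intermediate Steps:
b = 3 (b = (6 - 5) + 2 = 1 + 2 = 3)
p(U) = U*(4 - U - 5/U) (p(U) = ((4 - U)/1 - 5/U)*U = ((4 - U)*1 - 5/U)*U = ((4 - U) - 5/U)*U = (4 - U - 5/U)*U = U*(4 - U - 5/U))
p(b)*(3² + 59) = (-5 - 1*3*(-4 + 3))*(3² + 59) = (-5 - 1*3*(-1))*(9 + 59) = (-5 + 3)*68 = -2*68 = -136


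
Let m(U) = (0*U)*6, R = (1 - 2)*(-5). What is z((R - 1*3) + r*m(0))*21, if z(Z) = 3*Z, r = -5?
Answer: 126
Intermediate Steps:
R = 5 (R = -1*(-5) = 5)
m(U) = 0 (m(U) = 0*6 = 0)
z((R - 1*3) + r*m(0))*21 = (3*((5 - 1*3) - 5*0))*21 = (3*((5 - 3) + 0))*21 = (3*(2 + 0))*21 = (3*2)*21 = 6*21 = 126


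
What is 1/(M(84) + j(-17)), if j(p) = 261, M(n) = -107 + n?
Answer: 1/238 ≈ 0.0042017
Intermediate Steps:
1/(M(84) + j(-17)) = 1/((-107 + 84) + 261) = 1/(-23 + 261) = 1/238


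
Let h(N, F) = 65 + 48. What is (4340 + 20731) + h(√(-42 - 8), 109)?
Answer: 25184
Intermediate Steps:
h(N, F) = 113
(4340 + 20731) + h(√(-42 - 8), 109) = (4340 + 20731) + 113 = 25071 + 113 = 25184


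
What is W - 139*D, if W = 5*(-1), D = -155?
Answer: 21540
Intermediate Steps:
W = -5
W - 139*D = -5 - 139*(-155) = -5 + 21545 = 21540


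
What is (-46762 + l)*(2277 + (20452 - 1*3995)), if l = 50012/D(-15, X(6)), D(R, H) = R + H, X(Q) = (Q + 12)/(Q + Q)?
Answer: -25526910932/27 ≈ -9.4544e+8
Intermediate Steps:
X(Q) = (12 + Q)/(2*Q) (X(Q) = (12 + Q)/((2*Q)) = (12 + Q)*(1/(2*Q)) = (12 + Q)/(2*Q))
D(R, H) = H + R
l = -100024/27 (l = 50012/((1/2)*(12 + 6)/6 - 15) = 50012/((1/2)*(1/6)*18 - 15) = 50012/(3/2 - 15) = 50012/(-27/2) = 50012*(-2/27) = -100024/27 ≈ -3704.6)
(-46762 + l)*(2277 + (20452 - 1*3995)) = (-46762 - 100024/27)*(2277 + (20452 - 1*3995)) = -1362598*(2277 + (20452 - 3995))/27 = -1362598*(2277 + 16457)/27 = -1362598/27*18734 = -25526910932/27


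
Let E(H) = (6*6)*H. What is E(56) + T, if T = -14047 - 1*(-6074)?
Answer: -5957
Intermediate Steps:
T = -7973 (T = -14047 + 6074 = -7973)
E(H) = 36*H
E(56) + T = 36*56 - 7973 = 2016 - 7973 = -5957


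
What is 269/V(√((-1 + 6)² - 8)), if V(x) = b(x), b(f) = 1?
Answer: 269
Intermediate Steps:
V(x) = 1
269/V(√((-1 + 6)² - 8)) = 269/1 = 269*1 = 269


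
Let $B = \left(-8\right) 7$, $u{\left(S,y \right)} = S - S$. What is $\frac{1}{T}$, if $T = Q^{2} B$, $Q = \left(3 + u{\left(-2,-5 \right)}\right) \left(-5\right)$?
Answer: $- \frac{1}{12600} \approx -7.9365 \cdot 10^{-5}$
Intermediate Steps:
$u{\left(S,y \right)} = 0$
$B = -56$
$Q = -15$ ($Q = \left(3 + 0\right) \left(-5\right) = 3 \left(-5\right) = -15$)
$T = -12600$ ($T = \left(-15\right)^{2} \left(-56\right) = 225 \left(-56\right) = -12600$)
$\frac{1}{T} = \frac{1}{-12600} = - \frac{1}{12600}$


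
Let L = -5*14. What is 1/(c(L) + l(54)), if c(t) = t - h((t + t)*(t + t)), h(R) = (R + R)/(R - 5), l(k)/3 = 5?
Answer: -3919/223385 ≈ -0.017544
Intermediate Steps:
l(k) = 15 (l(k) = 3*5 = 15)
L = -70
h(R) = 2*R/(-5 + R) (h(R) = (2*R)/(-5 + R) = 2*R/(-5 + R))
c(t) = t - 8*t²/(-5 + 4*t²) (c(t) = t - 2*(t + t)*(t + t)/(-5 + (t + t)*(t + t)) = t - 2*(2*t)*(2*t)/(-5 + (2*t)*(2*t)) = t - 2*4*t²/(-5 + 4*t²) = t - 8*t²/(-5 + 4*t²))
1/(c(L) + l(54)) = 1/(-70*(-5 - 8*(-70) + 4*(-70)²)/(-5 + 4*(-70)²) + 15) = 1/(-70*(-5 + 560 + 4*4900)/(-5 + 4*4900) + 15) = 1/(-70*(-5 + 560 + 19600)/(-5 + 19600) + 15) = 1/(-70*20155/19595 + 15) = 1/(-70*1/19595*20155 + 15) = 1/(-282170/3919 + 15) = 1/(-223385/3919) = -3919/223385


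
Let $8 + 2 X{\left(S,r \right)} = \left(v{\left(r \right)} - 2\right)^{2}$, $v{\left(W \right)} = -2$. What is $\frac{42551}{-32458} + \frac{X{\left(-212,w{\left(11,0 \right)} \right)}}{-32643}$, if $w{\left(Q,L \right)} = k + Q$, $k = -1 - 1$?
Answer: $- \frac{1389122125}{1059526494} \approx -1.3111$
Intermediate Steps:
$k = -2$
$w{\left(Q,L \right)} = -2 + Q$
$X{\left(S,r \right)} = 4$ ($X{\left(S,r \right)} = -4 + \frac{\left(-2 - 2\right)^{2}}{2} = -4 + \frac{\left(-4\right)^{2}}{2} = -4 + \frac{1}{2} \cdot 16 = -4 + 8 = 4$)
$\frac{42551}{-32458} + \frac{X{\left(-212,w{\left(11,0 \right)} \right)}}{-32643} = \frac{42551}{-32458} + \frac{4}{-32643} = 42551 \left(- \frac{1}{32458}\right) + 4 \left(- \frac{1}{32643}\right) = - \frac{42551}{32458} - \frac{4}{32643} = - \frac{1389122125}{1059526494}$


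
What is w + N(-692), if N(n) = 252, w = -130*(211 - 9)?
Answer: -26008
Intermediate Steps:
w = -26260 (w = -130*202 = -26260)
w + N(-692) = -26260 + 252 = -26008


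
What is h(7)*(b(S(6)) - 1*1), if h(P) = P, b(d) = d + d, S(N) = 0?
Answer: -7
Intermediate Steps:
b(d) = 2*d
h(7)*(b(S(6)) - 1*1) = 7*(2*0 - 1*1) = 7*(0 - 1) = 7*(-1) = -7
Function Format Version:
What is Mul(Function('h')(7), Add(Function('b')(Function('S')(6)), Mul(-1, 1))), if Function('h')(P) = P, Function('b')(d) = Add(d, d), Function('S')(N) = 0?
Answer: -7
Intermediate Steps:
Function('b')(d) = Mul(2, d)
Mul(Function('h')(7), Add(Function('b')(Function('S')(6)), Mul(-1, 1))) = Mul(7, Add(Mul(2, 0), Mul(-1, 1))) = Mul(7, Add(0, -1)) = Mul(7, -1) = -7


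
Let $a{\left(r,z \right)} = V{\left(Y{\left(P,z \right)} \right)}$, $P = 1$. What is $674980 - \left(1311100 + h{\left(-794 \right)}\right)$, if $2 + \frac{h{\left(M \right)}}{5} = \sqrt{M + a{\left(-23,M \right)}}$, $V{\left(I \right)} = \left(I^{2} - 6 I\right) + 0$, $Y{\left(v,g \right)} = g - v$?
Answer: $-636110 - 5 \sqrt{636001} \approx -6.401 \cdot 10^{5}$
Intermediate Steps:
$V{\left(I \right)} = I^{2} - 6 I$
$a{\left(r,z \right)} = \left(-1 + z\right) \left(-7 + z\right)$ ($a{\left(r,z \right)} = \left(z - 1\right) \left(-6 + \left(z - 1\right)\right) = \left(-1 + z\right) \left(-6 + \left(-1 + z\right)\right) = \left(-1 + z\right) \left(-7 + z\right)$)
$h{\left(M \right)} = -10 + 5 \sqrt{M + \left(-1 + M\right) \left(-7 + M\right)}$
$674980 - \left(1311100 + h{\left(-794 \right)}\right) = 674980 - \left(1311090 + 5 \sqrt{-794 + \left(-1 - 794\right) \left(-7 - 794\right)}\right) = 674980 - \left(1311090 + 5 \sqrt{-794 - -636795}\right) = 674980 - \left(1311090 + 5 \sqrt{-794 + 636795}\right) = 674980 - \left(1311090 + 5 \sqrt{636001}\right) = -636110 - 5 \sqrt{636001}$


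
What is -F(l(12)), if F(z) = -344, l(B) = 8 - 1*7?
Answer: 344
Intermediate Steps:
l(B) = 1 (l(B) = 8 - 7 = 1)
-F(l(12)) = -1*(-344) = 344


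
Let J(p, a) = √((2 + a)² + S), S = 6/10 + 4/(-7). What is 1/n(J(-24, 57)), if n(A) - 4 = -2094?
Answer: -1/2090 ≈ -0.00047847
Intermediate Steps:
S = 1/35 (S = 6*(⅒) + 4*(-⅐) = ⅗ - 4/7 = 1/35 ≈ 0.028571)
J(p, a) = √(1/35 + (2 + a)²) (J(p, a) = √((2 + a)² + 1/35) = √(1/35 + (2 + a)²))
n(A) = -2090 (n(A) = 4 - 2094 = -2090)
1/n(J(-24, 57)) = 1/(-2090) = -1/2090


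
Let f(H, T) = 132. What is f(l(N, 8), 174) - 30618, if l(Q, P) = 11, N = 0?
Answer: -30486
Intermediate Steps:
f(l(N, 8), 174) - 30618 = 132 - 30618 = -30486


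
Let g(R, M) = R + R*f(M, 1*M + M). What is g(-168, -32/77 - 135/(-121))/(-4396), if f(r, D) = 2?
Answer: 18/157 ≈ 0.11465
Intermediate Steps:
g(R, M) = 3*R (g(R, M) = R + R*2 = R + 2*R = 3*R)
g(-168, -32/77 - 135/(-121))/(-4396) = (3*(-168))/(-4396) = -504*(-1/4396) = 18/157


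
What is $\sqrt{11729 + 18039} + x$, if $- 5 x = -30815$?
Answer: $6163 + 122 \sqrt{2} \approx 6335.5$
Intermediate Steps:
$x = 6163$ ($x = \left(- \frac{1}{5}\right) \left(-30815\right) = 6163$)
$\sqrt{11729 + 18039} + x = \sqrt{11729 + 18039} + 6163 = \sqrt{29768} + 6163 = 122 \sqrt{2} + 6163 = 6163 + 122 \sqrt{2}$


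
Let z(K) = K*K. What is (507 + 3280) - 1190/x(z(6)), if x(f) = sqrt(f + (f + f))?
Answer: 3787 - 595*sqrt(3)/9 ≈ 3672.5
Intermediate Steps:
z(K) = K**2
x(f) = sqrt(3)*sqrt(f) (x(f) = sqrt(f + 2*f) = sqrt(3*f) = sqrt(3)*sqrt(f))
(507 + 3280) - 1190/x(z(6)) = (507 + 3280) - 1190*sqrt(3)/18 = 3787 - 1190*sqrt(3)/18 = 3787 - 595*sqrt(3)/9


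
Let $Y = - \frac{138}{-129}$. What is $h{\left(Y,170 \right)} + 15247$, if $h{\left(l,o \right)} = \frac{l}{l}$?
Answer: $15248$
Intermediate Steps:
$Y = \frac{46}{43}$ ($Y = \left(-138\right) \left(- \frac{1}{129}\right) = \frac{46}{43} \approx 1.0698$)
$h{\left(l,o \right)} = 1$
$h{\left(Y,170 \right)} + 15247 = 1 + 15247 = 15248$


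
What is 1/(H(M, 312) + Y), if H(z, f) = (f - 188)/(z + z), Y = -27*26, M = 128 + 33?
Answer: -161/112960 ≈ -0.0014253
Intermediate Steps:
M = 161
Y = -702
H(z, f) = (-188 + f)/(2*z) (H(z, f) = (-188 + f)/((2*z)) = (-188 + f)*(1/(2*z)) = (-188 + f)/(2*z))
1/(H(M, 312) + Y) = 1/((½)*(-188 + 312)/161 - 702) = 1/((½)*(1/161)*124 - 702) = 1/(62/161 - 702) = 1/(-112960/161) = -161/112960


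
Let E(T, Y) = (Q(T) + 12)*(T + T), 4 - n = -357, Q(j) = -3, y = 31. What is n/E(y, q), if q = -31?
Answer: 361/558 ≈ 0.64695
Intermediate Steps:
n = 361 (n = 4 - 1*(-357) = 4 + 357 = 361)
E(T, Y) = 18*T (E(T, Y) = (-3 + 12)*(T + T) = 9*(2*T) = 18*T)
n/E(y, q) = 361/((18*31)) = 361/558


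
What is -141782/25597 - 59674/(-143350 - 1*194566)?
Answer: -23191465467/4324817926 ≈ -5.3624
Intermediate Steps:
-141782/25597 - 59674/(-143350 - 1*194566) = -141782*1/25597 - 59674/(-143350 - 194566) = -141782/25597 - 59674/(-337916) = -141782/25597 - 59674*(-1/337916) = -141782/25597 + 29837/168958 = -23191465467/4324817926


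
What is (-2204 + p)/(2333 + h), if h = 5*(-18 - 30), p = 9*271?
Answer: 235/2093 ≈ 0.11228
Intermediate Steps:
p = 2439
h = -240 (h = 5*(-48) = -240)
(-2204 + p)/(2333 + h) = (-2204 + 2439)/(2333 - 240) = 235/2093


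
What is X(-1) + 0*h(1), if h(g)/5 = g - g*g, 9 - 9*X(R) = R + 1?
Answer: 1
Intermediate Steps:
X(R) = 8/9 - R/9 (X(R) = 1 - (R + 1)/9 = 1 - (1 + R)/9 = 1 + (-⅑ - R/9) = 8/9 - R/9)
h(g) = -5*g² + 5*g (h(g) = 5*(g - g*g) = 5*(g - g²) = -5*g² + 5*g)
X(-1) + 0*h(1) = (8/9 - ⅑*(-1)) + 0*(5*1*(1 - 1*1)) = (8/9 + ⅑) + 0*(5*1*(1 - 1)) = 1 + 0*(5*1*0) = 1 + 0*0 = 1 + 0 = 1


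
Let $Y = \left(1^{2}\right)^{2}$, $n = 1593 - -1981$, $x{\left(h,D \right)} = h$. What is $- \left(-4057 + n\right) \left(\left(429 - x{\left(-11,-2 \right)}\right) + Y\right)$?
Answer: $213003$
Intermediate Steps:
$n = 3574$ ($n = 1593 + 1981 = 3574$)
$Y = 1$ ($Y = 1^{2} = 1$)
$- \left(-4057 + n\right) \left(\left(429 - x{\left(-11,-2 \right)}\right) + Y\right) = - \left(-4057 + 3574\right) \left(\left(429 - -11\right) + 1\right) = - \left(-483\right) \left(\left(429 + 11\right) + 1\right) = - \left(-483\right) \left(440 + 1\right) = - \left(-483\right) 441 = \left(-1\right) \left(-213003\right) = 213003$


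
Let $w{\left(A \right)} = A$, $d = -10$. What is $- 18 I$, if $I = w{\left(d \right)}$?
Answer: $180$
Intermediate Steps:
$I = -10$
$- 18 I = \left(-18\right) \left(-10\right) = 180$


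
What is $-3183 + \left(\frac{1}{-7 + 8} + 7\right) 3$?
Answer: $-3159$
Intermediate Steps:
$-3183 + \left(\frac{1}{-7 + 8} + 7\right) 3 = -3183 + \left(1^{-1} + 7\right) 3 = -3183 + \left(1 + 7\right) 3 = -3183 + 8 \cdot 3 = -3183 + 24 = -3159$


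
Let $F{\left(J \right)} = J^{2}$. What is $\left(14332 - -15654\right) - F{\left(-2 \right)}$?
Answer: $29982$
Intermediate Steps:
$\left(14332 - -15654\right) - F{\left(-2 \right)} = \left(14332 - -15654\right) - \left(-2\right)^{2} = \left(14332 + 15654\right) - 4 = 29986 - 4 = 29982$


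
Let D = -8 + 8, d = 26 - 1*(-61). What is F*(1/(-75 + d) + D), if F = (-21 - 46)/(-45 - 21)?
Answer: 67/792 ≈ 0.084596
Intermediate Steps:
d = 87 (d = 26 + 61 = 87)
D = 0
F = 67/66 (F = -67/(-66) = -67*(-1/66) = 67/66 ≈ 1.0152)
F*(1/(-75 + d) + D) = 67*(1/(-75 + 87) + 0)/66 = 67*(1/12 + 0)/66 = (67/66)*(1/12) = 67/792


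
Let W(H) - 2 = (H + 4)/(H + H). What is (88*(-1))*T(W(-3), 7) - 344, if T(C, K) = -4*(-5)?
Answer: -2104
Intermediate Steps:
W(H) = 2 + (4 + H)/(2*H) (W(H) = 2 + (H + 4)/(H + H) = 2 + (4 + H)/((2*H)) = 2 + (4 + H)*(1/(2*H)) = 2 + (4 + H)/(2*H))
T(C, K) = 20
(88*(-1))*T(W(-3), 7) - 344 = (88*(-1))*20 - 344 = -88*20 - 344 = -1760 - 344 = -2104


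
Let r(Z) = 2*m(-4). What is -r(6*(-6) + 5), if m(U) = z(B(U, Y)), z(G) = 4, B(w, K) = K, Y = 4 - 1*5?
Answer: -8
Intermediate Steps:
Y = -1 (Y = 4 - 5 = -1)
m(U) = 4
r(Z) = 8 (r(Z) = 2*4 = 8)
-r(6*(-6) + 5) = -1*8 = -8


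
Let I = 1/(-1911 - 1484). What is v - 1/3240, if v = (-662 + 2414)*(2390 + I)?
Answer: 1842369474565/439992 ≈ 4.1873e+6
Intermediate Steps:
I = -1/3395 (I = 1/(-3395) = -1/3395 ≈ -0.00029455)
v = 14215813848/3395 (v = (-662 + 2414)*(2390 - 1/3395) = 1752*(8114049/3395) = 14215813848/3395 ≈ 4.1873e+6)
v - 1/3240 = 14215813848/3395 - 1/3240 = 1842369474565/439992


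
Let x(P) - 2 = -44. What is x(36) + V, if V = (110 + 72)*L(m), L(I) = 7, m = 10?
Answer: 1232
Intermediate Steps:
V = 1274 (V = (110 + 72)*7 = 182*7 = 1274)
x(P) = -42 (x(P) = 2 - 44 = -42)
x(36) + V = -42 + 1274 = 1232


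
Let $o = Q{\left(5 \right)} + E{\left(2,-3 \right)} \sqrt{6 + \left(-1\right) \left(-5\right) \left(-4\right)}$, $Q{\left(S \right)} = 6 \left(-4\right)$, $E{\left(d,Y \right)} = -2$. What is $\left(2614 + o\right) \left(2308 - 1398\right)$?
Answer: $2356900 - 1820 i \sqrt{14} \approx 2.3569 \cdot 10^{6} - 6809.8 i$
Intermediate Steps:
$Q{\left(S \right)} = -24$
$o = -24 - 2 i \sqrt{14}$ ($o = -24 - 2 \sqrt{6 + \left(-1\right) \left(-5\right) \left(-4\right)} = -24 - 2 \sqrt{6 + 5 \left(-4\right)} = -24 - 2 \sqrt{6 - 20} = -24 - 2 \sqrt{-14} = -24 - 2 i \sqrt{14} \approx -24.0 - 7.4833 i$)
$\left(2614 + o\right) \left(2308 - 1398\right) = \left(2614 - \left(24 + 2 i \sqrt{14}\right)\right) \left(2308 - 1398\right) = \left(2590 - 2 i \sqrt{14}\right) \left(2308 - 1398\right) = \left(2590 - 2 i \sqrt{14}\right) 910 = 2356900 - 1820 i \sqrt{14}$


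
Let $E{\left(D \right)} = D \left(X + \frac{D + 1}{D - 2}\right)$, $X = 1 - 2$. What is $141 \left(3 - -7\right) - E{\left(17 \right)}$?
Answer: $\frac{7033}{5} \approx 1406.6$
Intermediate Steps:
$X = -1$ ($X = 1 - 2 = -1$)
$E{\left(D \right)} = D \left(-1 + \frac{1 + D}{-2 + D}\right)$ ($E{\left(D \right)} = D \left(-1 + \frac{D + 1}{D - 2}\right) = D \left(-1 + \frac{1 + D}{-2 + D}\right)$)
$141 \left(3 - -7\right) - E{\left(17 \right)} = 141 \left(3 - -7\right) - 3 \cdot 17 \frac{1}{-2 + 17} = 141 \left(3 + 7\right) - 3 \cdot 17 \cdot \frac{1}{15} = 141 \cdot 10 - 3 \cdot 17 \cdot \frac{1}{15} = 1410 - \frac{17}{5} = \frac{7033}{5}$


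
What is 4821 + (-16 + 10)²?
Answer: 4857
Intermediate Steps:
4821 + (-16 + 10)² = 4821 + (-6)² = 4821 + 36 = 4857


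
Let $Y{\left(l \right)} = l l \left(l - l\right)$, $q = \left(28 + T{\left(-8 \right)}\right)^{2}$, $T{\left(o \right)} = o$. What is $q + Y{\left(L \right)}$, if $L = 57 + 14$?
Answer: $400$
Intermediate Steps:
$L = 71$
$q = 400$ ($q = \left(28 - 8\right)^{2} = 20^{2} = 400$)
$Y{\left(l \right)} = 0$ ($Y{\left(l \right)} = l^{2} \cdot 0 = 0$)
$q + Y{\left(L \right)} = 400 + 0 = 400$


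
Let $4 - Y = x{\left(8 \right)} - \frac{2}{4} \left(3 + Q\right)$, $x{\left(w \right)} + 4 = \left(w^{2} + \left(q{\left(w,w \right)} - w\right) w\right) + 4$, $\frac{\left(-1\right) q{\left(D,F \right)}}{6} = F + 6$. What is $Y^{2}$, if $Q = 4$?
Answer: $\frac{1846881}{4} \approx 4.6172 \cdot 10^{5}$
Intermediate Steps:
$q{\left(D,F \right)} = -36 - 6 F$ ($q{\left(D,F \right)} = - 6 \left(F + 6\right) = - 6 \left(6 + F\right) = -36 - 6 F$)
$x{\left(w \right)} = w^{2} + w \left(-36 - 7 w\right)$ ($x{\left(w \right)} = -4 + \left(\left(w^{2} + \left(\left(-36 - 6 w\right) - w\right) w\right) + 4\right) = -4 + \left(\left(w^{2} + \left(-36 - 7 w\right) w\right) + 4\right) = -4 + \left(\left(w^{2} + w \left(-36 - 7 w\right)\right) + 4\right) = -4 + \left(4 + w^{2} + w \left(-36 - 7 w\right)\right) = w^{2} + w \left(-36 - 7 w\right)$)
$Y = \frac{1359}{2}$ ($Y = 4 - \left(\left(-6\right) 8 \left(6 + 8\right) - \frac{2}{4} \left(3 + 4\right)\right) = 4 - \left(\left(-6\right) 8 \cdot 14 - 2 \cdot \frac{1}{4} \cdot 7\right) = 4 - \left(-672 - \frac{1}{2} \cdot 7\right) = 4 - \left(-672 - \frac{7}{2}\right) = 4 - - \frac{1351}{2} = 4 + \frac{1351}{2} = \frac{1359}{2} \approx 679.5$)
$Y^{2} = \left(\frac{1359}{2}\right)^{2} = \frac{1846881}{4}$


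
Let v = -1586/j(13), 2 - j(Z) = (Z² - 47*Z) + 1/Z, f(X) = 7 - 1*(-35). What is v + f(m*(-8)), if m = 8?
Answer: 221764/5771 ≈ 38.427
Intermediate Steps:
f(X) = 42 (f(X) = 7 + 35 = 42)
j(Z) = 2 - 1/Z - Z² + 47*Z (j(Z) = 2 - ((Z² - 47*Z) + 1/Z) = 2 - (1/Z + Z² - 47*Z) = 2 + (-1/Z - Z² + 47*Z) = 2 - 1/Z - Z² + 47*Z)
v = -20618/5771 (v = -1586/(2 - 1/13 - 1*13² + 47*13) = -1586/(2 - 1*1/13 - 1*169 + 611) = -1586/(2 - 1/13 - 169 + 611) = -1586/5771/13 = -1586*13/5771 = -20618/5771 ≈ -3.5727)
v + f(m*(-8)) = -20618/5771 + 42 = 221764/5771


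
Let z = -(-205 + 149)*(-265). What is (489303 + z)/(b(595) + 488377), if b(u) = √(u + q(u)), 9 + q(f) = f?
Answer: 231716816551/238512092948 - 474463*√1181/238512092948 ≈ 0.97144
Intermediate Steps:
q(f) = -9 + f
z = -14840 (z = -(-56)*(-265) = -1*14840 = -14840)
b(u) = √(-9 + 2*u) (b(u) = √(u + (-9 + u)) = √(-9 + 2*u))
(489303 + z)/(b(595) + 488377) = (489303 - 14840)/(√(-9 + 2*595) + 488377) = 474463/(√(-9 + 1190) + 488377) = 474463/(√1181 + 488377) = 474463/(488377 + √1181)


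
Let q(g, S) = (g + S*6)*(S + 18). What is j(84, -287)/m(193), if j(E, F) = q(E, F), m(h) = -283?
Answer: -440622/283 ≈ -1557.0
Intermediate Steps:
q(g, S) = (18 + S)*(g + 6*S) (q(g, S) = (g + 6*S)*(18 + S) = (18 + S)*(g + 6*S))
j(E, F) = 6*F² + 18*E + 108*F + E*F (j(E, F) = 6*F² + 18*E + 108*F + F*E = 6*F² + 18*E + 108*F + E*F)
j(84, -287)/m(193) = (6*(-287)² + 18*84 + 108*(-287) + 84*(-287))/(-283) = (6*82369 + 1512 - 30996 - 24108)*(-1/283) = (494214 + 1512 - 30996 - 24108)*(-1/283) = 440622*(-1/283) = -440622/283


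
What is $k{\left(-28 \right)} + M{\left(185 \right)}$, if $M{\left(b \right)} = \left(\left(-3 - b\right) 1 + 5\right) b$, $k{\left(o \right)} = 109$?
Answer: $-33746$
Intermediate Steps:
$M{\left(b \right)} = b \left(2 - b\right)$ ($M{\left(b \right)} = \left(\left(-3 - b\right) + 5\right) b = \left(2 - b\right) b = b \left(2 - b\right)$)
$k{\left(-28 \right)} + M{\left(185 \right)} = 109 + 185 \left(2 - 185\right) = 109 + 185 \left(-183\right) = 109 - 33855 = -33746$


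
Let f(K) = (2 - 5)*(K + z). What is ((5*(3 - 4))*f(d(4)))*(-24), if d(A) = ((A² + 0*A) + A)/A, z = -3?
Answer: -720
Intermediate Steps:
d(A) = (A + A²)/A (d(A) = ((A² + 0) + A)/A = (A² + A)/A = (A + A²)/A)
f(K) = 9 - 3*K (f(K) = (2 - 5)*(K - 3) = -3*(-3 + K) = 9 - 3*K)
((5*(3 - 4))*f(d(4)))*(-24) = ((5*(3 - 4))*(9 - 3*(1 + 4)))*(-24) = ((5*(-1))*(9 - 3*5))*(-24) = -5*(9 - 15)*(-24) = -5*(-6)*(-24) = 30*(-24) = -720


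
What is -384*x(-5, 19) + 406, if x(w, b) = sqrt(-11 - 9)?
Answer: 406 - 768*I*sqrt(5) ≈ 406.0 - 1717.3*I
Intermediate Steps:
x(w, b) = 2*I*sqrt(5) (x(w, b) = sqrt(-20) = 2*I*sqrt(5))
-384*x(-5, 19) + 406 = -768*I*sqrt(5) + 406 = 406 - 768*I*sqrt(5)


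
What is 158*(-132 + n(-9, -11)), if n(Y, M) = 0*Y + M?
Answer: -22594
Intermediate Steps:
n(Y, M) = M (n(Y, M) = 0 + M = M)
158*(-132 + n(-9, -11)) = 158*(-132 - 11) = 158*(-143) = -22594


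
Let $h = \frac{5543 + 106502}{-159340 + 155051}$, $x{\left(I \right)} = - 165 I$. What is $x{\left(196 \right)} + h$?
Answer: $- \frac{138818305}{4289} \approx -32366.0$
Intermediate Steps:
$h = - \frac{112045}{4289}$ ($h = \frac{112045}{-4289} = 112045 \left(- \frac{1}{4289}\right) = - \frac{112045}{4289} \approx -26.124$)
$x{\left(196 \right)} + h = \left(-165\right) 196 - \frac{112045}{4289} = -32340 - \frac{112045}{4289} = - \frac{138818305}{4289}$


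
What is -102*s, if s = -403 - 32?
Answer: 44370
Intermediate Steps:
s = -435
-102*s = -102*(-435) = 44370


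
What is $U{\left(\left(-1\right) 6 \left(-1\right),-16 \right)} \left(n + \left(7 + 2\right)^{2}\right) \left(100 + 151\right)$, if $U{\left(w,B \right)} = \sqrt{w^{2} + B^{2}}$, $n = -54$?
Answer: $13554 \sqrt{73} \approx 1.1581 \cdot 10^{5}$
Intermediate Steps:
$U{\left(w,B \right)} = \sqrt{B^{2} + w^{2}}$
$U{\left(\left(-1\right) 6 \left(-1\right),-16 \right)} \left(n + \left(7 + 2\right)^{2}\right) \left(100 + 151\right) = \sqrt{\left(-16\right)^{2} + \left(\left(-1\right) 6 \left(-1\right)\right)^{2}} \left(-54 + \left(7 + 2\right)^{2}\right) \left(100 + 151\right) = \sqrt{256 + \left(\left(-6\right) \left(-1\right)\right)^{2}} \left(-54 + 9^{2}\right) 251 = \sqrt{256 + 6^{2}} \left(-54 + 81\right) 251 = \sqrt{256 + 36} \cdot 27 \cdot 251 = \sqrt{292} \cdot 6777 = 2 \sqrt{73} \cdot 6777 = 13554 \sqrt{73}$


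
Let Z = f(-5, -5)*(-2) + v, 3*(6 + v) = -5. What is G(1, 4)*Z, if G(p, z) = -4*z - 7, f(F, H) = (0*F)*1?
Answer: 529/3 ≈ 176.33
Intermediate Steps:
f(F, H) = 0 (f(F, H) = 0*1 = 0)
v = -23/3 (v = -6 + (⅓)*(-5) = -6 - 5/3 = -23/3 ≈ -7.6667)
G(p, z) = -7 - 4*z
Z = -23/3 (Z = 0*(-2) - 23/3 = 0 - 23/3 = -23/3 ≈ -7.6667)
G(1, 4)*Z = (-7 - 4*4)*(-23/3) = (-7 - 16)*(-23/3) = -23*(-23/3) = 529/3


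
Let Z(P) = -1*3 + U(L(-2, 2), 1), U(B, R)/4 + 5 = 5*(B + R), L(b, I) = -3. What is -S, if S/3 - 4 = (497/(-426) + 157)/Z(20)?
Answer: -577/126 ≈ -4.5794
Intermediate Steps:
U(B, R) = -20 + 20*B + 20*R (U(B, R) = -20 + 4*(5*(B + R)) = -20 + 4*(5*B + 5*R) = -20 + (20*B + 20*R) = -20 + 20*B + 20*R)
Z(P) = -63 (Z(P) = -1*3 + (-20 + 20*(-3) + 20*1) = -3 + (-20 - 60 + 20) = -3 - 60 = -63)
S = 577/126 (S = 12 + 3*((497/(-426) + 157)/(-63)) = 12 + 3*((497*(-1/426) + 157)*(-1/63)) = 12 + 3*((-7/6 + 157)*(-1/63)) = 12 + 3*((935/6)*(-1/63)) = 12 + 3*(-935/378) = 12 - 935/126 = 577/126 ≈ 4.5794)
-S = -1*577/126 = -577/126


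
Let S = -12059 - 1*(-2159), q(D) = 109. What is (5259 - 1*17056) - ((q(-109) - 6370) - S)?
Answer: -15436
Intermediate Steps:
S = -9900 (S = -12059 + 2159 = -9900)
(5259 - 1*17056) - ((q(-109) - 6370) - S) = (5259 - 1*17056) - ((109 - 6370) - 1*(-9900)) = (5259 - 17056) - (-6261 + 9900) = -11797 - 1*3639 = -11797 - 3639 = -15436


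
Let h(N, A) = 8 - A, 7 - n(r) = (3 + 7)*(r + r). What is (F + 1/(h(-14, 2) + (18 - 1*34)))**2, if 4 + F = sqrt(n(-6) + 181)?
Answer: 32481/100 - 82*sqrt(77)/5 ≈ 180.90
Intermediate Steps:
n(r) = 7 - 20*r (n(r) = 7 - (3 + 7)*(r + r) = 7 - 10*2*r = 7 - 20*r)
F = -4 + 2*sqrt(77) (F = -4 + sqrt((7 - 20*(-6)) + 181) = -4 + sqrt((7 + 120) + 181) = -4 + sqrt(127 + 181) = -4 + sqrt(308) = -4 + 2*sqrt(77) ≈ 13.550)
(F + 1/(h(-14, 2) + (18 - 1*34)))**2 = ((-4 + 2*sqrt(77)) + 1/((8 - 1*2) + (18 - 1*34)))**2 = ((-4 + 2*sqrt(77)) + 1/((8 - 2) + (18 - 34)))**2 = ((-4 + 2*sqrt(77)) + 1/(6 - 16))**2 = ((-4 + 2*sqrt(77)) + 1/(-10))**2 = ((-4 + 2*sqrt(77)) - 1/10)**2 = (-41/10 + 2*sqrt(77))**2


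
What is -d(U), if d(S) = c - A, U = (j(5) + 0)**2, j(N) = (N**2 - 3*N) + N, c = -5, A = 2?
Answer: 7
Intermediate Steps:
j(N) = N**2 - 2*N
U = 225 (U = (5*(-2 + 5) + 0)**2 = (5*3 + 0)**2 = (15 + 0)**2 = 15**2 = 225)
d(S) = -7 (d(S) = -5 - 1*2 = -5 - 2 = -7)
-d(U) = -1*(-7) = 7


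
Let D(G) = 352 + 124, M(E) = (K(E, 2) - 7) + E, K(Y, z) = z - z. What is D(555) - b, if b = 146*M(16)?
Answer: -838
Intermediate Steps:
K(Y, z) = 0
M(E) = -7 + E (M(E) = (0 - 7) + E = -7 + E)
D(G) = 476
b = 1314 (b = 146*(-7 + 16) = 146*9 = 1314)
D(555) - b = 476 - 1*1314 = 476 - 1314 = -838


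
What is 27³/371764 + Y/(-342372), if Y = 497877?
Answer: -7431409873/5303399342 ≈ -1.4013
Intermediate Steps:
27³/371764 + Y/(-342372) = 27³/371764 + 497877/(-342372) = 19683*(1/371764) + 497877*(-1/342372) = 19683/371764 - 165959/114124 = -7431409873/5303399342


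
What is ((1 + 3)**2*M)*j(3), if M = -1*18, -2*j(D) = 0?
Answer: 0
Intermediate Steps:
j(D) = 0 (j(D) = -1/2*0 = 0)
M = -18
((1 + 3)**2*M)*j(3) = ((1 + 3)**2*(-18))*0 = (4**2*(-18))*0 = (16*(-18))*0 = -288*0 = 0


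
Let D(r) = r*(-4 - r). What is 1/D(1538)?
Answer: -1/2371596 ≈ -4.2166e-7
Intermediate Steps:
1/D(1538) = 1/(-1*1538*(4 + 1538)) = 1/(-1*1538*1542) = 1/(-2371596) = -1/2371596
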